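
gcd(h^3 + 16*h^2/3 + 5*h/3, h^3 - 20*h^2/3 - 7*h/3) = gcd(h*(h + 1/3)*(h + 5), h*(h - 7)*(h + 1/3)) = h^2 + h/3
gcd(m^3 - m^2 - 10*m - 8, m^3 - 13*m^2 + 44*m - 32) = m - 4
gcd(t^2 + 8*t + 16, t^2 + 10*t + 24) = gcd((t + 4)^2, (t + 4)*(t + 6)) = t + 4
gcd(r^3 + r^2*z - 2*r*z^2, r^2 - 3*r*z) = r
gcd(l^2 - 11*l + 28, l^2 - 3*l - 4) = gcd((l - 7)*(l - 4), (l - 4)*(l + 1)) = l - 4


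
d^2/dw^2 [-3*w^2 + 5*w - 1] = -6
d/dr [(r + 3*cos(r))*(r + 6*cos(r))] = -9*r*sin(r) + 2*r - 18*sin(2*r) + 9*cos(r)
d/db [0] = 0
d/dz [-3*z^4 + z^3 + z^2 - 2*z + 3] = -12*z^3 + 3*z^2 + 2*z - 2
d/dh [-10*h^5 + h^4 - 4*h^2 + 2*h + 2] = -50*h^4 + 4*h^3 - 8*h + 2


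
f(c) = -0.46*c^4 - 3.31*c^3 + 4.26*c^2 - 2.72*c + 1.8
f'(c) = -1.84*c^3 - 9.93*c^2 + 8.52*c - 2.72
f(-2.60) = 74.83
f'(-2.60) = -59.66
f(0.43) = 1.14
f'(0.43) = -1.04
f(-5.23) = 261.90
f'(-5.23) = -55.67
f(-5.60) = 279.53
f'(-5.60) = -38.70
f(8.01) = -3341.35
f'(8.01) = -1517.20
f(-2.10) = 48.01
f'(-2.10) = -47.36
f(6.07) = -1222.50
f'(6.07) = -728.39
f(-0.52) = 4.80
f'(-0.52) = -9.58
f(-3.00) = 100.41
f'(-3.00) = -67.97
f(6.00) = -1172.28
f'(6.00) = -706.52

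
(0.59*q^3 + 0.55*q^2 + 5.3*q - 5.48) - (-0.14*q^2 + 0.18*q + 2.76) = 0.59*q^3 + 0.69*q^2 + 5.12*q - 8.24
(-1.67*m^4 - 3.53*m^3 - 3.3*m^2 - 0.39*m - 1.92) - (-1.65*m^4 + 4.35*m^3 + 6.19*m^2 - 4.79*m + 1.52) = -0.02*m^4 - 7.88*m^3 - 9.49*m^2 + 4.4*m - 3.44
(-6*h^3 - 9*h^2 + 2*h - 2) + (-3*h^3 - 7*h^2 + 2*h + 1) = -9*h^3 - 16*h^2 + 4*h - 1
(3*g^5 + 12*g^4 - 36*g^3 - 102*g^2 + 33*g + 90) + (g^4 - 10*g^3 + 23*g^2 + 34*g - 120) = 3*g^5 + 13*g^4 - 46*g^3 - 79*g^2 + 67*g - 30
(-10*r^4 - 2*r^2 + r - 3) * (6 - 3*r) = 30*r^5 - 60*r^4 + 6*r^3 - 15*r^2 + 15*r - 18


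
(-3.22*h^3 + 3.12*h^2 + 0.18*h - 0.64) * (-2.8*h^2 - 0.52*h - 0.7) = 9.016*h^5 - 7.0616*h^4 + 0.1276*h^3 - 0.4856*h^2 + 0.2068*h + 0.448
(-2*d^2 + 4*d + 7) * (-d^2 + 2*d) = 2*d^4 - 8*d^3 + d^2 + 14*d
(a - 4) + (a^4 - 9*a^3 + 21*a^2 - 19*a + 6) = a^4 - 9*a^3 + 21*a^2 - 18*a + 2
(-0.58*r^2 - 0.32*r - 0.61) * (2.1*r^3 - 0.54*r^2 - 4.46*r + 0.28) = -1.218*r^5 - 0.3588*r^4 + 1.4786*r^3 + 1.5942*r^2 + 2.631*r - 0.1708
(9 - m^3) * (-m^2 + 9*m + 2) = m^5 - 9*m^4 - 2*m^3 - 9*m^2 + 81*m + 18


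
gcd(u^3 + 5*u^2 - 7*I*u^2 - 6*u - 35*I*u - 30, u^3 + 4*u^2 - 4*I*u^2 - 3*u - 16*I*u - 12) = u - I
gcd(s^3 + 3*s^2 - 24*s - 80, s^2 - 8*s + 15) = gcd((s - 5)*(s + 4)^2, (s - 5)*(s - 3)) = s - 5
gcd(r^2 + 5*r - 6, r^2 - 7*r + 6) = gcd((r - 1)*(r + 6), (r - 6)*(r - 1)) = r - 1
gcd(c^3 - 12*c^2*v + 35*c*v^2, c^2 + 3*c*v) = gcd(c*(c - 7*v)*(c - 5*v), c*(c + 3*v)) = c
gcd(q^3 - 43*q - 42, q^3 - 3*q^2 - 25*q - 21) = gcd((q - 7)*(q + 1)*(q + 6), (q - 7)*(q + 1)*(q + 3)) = q^2 - 6*q - 7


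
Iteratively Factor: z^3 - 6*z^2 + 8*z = (z - 4)*(z^2 - 2*z) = z*(z - 4)*(z - 2)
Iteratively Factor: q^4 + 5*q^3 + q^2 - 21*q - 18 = (q + 3)*(q^3 + 2*q^2 - 5*q - 6) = (q - 2)*(q + 3)*(q^2 + 4*q + 3) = (q - 2)*(q + 1)*(q + 3)*(q + 3)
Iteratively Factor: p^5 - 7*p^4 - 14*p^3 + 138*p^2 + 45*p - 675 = (p - 5)*(p^4 - 2*p^3 - 24*p^2 + 18*p + 135) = (p - 5)^2*(p^3 + 3*p^2 - 9*p - 27) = (p - 5)^2*(p + 3)*(p^2 - 9) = (p - 5)^2*(p - 3)*(p + 3)*(p + 3)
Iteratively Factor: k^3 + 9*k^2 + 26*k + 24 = (k + 3)*(k^2 + 6*k + 8) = (k + 3)*(k + 4)*(k + 2)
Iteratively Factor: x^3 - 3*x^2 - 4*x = (x + 1)*(x^2 - 4*x) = x*(x + 1)*(x - 4)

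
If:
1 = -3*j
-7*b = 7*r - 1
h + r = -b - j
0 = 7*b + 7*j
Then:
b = 1/3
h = 4/21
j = -1/3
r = -4/21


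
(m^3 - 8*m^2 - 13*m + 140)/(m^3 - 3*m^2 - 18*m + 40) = (m - 7)/(m - 2)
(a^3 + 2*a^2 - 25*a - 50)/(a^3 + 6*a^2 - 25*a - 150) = (a + 2)/(a + 6)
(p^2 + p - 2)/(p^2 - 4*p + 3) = (p + 2)/(p - 3)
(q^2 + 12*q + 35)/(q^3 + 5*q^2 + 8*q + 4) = (q^2 + 12*q + 35)/(q^3 + 5*q^2 + 8*q + 4)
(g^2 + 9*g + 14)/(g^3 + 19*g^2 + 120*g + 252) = (g + 2)/(g^2 + 12*g + 36)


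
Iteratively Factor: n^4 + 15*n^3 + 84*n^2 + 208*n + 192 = (n + 4)*(n^3 + 11*n^2 + 40*n + 48) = (n + 4)^2*(n^2 + 7*n + 12) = (n + 3)*(n + 4)^2*(n + 4)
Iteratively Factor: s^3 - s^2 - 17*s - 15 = (s + 1)*(s^2 - 2*s - 15) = (s + 1)*(s + 3)*(s - 5)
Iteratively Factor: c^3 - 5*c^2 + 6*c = (c)*(c^2 - 5*c + 6) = c*(c - 3)*(c - 2)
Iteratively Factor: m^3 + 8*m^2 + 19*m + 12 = (m + 4)*(m^2 + 4*m + 3) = (m + 1)*(m + 4)*(m + 3)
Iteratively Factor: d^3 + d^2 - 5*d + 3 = (d - 1)*(d^2 + 2*d - 3) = (d - 1)*(d + 3)*(d - 1)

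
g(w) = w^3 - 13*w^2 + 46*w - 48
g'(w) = 3*w^2 - 26*w + 46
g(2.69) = 1.14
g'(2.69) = -2.23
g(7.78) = -6.08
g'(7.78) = 25.31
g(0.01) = -47.54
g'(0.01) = 45.74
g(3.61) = -4.31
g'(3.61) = -8.76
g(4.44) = -12.51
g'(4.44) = -10.30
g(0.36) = -33.08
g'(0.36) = 37.03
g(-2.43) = -250.89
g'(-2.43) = 126.89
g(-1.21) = -124.46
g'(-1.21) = 81.85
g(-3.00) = -330.00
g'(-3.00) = 151.00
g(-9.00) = -2244.00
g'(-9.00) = 523.00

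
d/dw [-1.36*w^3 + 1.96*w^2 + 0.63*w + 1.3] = -4.08*w^2 + 3.92*w + 0.63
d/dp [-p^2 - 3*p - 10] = -2*p - 3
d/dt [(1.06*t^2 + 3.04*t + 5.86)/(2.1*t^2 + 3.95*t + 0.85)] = (-2.197*t^2 - 22.81*t - 20.563)/(4.41*t^4 + 16.59*t^3 + 19.1725*t^2 + 6.715*t + 0.7225)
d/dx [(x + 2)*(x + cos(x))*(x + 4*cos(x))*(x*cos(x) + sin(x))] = -(x + 2)*(x + cos(x))*(x + 4*cos(x))*(x*sin(x) - 2*cos(x)) - (x + 2)*(x + cos(x))*(x*cos(x) + sin(x))*(4*sin(x) - 1) - (x + 2)*(x + 4*cos(x))*(x*cos(x) + sin(x))*(sin(x) - 1) + (x + cos(x))*(x + 4*cos(x))*(x*cos(x) + sin(x))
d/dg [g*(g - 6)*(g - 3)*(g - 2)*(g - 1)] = 5*g^4 - 48*g^3 + 141*g^2 - 144*g + 36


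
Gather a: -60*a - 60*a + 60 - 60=-120*a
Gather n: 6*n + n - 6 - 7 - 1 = 7*n - 14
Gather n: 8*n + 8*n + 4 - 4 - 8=16*n - 8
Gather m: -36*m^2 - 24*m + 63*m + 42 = -36*m^2 + 39*m + 42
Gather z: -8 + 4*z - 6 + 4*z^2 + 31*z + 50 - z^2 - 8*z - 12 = 3*z^2 + 27*z + 24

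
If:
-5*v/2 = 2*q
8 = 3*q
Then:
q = 8/3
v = -32/15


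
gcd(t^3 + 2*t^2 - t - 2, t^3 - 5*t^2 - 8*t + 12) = t^2 + t - 2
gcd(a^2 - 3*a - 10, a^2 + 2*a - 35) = a - 5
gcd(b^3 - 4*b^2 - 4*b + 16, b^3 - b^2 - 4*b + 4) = b^2 - 4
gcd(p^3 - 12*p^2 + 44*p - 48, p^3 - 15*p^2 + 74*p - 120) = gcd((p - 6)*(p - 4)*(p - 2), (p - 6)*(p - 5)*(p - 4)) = p^2 - 10*p + 24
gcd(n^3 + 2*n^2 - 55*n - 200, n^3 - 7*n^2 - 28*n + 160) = n^2 - 3*n - 40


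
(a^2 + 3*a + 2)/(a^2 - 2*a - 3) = (a + 2)/(a - 3)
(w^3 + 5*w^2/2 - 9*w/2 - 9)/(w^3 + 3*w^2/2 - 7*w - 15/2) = (2*w^2 - w - 6)/(2*w^2 - 3*w - 5)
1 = 1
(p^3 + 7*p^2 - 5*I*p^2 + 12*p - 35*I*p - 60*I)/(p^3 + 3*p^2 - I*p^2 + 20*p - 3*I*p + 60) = (p + 4)/(p + 4*I)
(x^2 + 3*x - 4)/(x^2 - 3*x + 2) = (x + 4)/(x - 2)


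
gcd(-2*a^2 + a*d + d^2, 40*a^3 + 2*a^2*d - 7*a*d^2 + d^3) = 2*a + d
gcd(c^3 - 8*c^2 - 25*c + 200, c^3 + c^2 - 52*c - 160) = c^2 - 3*c - 40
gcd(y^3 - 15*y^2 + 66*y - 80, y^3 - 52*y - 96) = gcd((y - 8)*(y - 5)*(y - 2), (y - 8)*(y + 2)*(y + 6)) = y - 8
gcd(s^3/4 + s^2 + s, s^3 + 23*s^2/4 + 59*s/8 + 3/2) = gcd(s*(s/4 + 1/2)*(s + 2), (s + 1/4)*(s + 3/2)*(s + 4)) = 1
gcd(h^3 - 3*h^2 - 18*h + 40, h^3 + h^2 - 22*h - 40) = h^2 - h - 20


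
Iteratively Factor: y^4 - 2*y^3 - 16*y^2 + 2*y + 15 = (y - 5)*(y^3 + 3*y^2 - y - 3) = (y - 5)*(y + 1)*(y^2 + 2*y - 3) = (y - 5)*(y - 1)*(y + 1)*(y + 3)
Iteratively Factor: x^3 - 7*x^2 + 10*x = (x - 5)*(x^2 - 2*x) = x*(x - 5)*(x - 2)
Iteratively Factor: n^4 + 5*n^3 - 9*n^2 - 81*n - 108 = (n + 3)*(n^3 + 2*n^2 - 15*n - 36) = (n + 3)^2*(n^2 - n - 12) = (n - 4)*(n + 3)^2*(n + 3)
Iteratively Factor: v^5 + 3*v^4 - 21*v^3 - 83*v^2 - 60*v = (v + 4)*(v^4 - v^3 - 17*v^2 - 15*v) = v*(v + 4)*(v^3 - v^2 - 17*v - 15) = v*(v - 5)*(v + 4)*(v^2 + 4*v + 3) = v*(v - 5)*(v + 1)*(v + 4)*(v + 3)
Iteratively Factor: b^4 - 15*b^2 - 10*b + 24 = (b + 3)*(b^3 - 3*b^2 - 6*b + 8) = (b - 4)*(b + 3)*(b^2 + b - 2) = (b - 4)*(b + 2)*(b + 3)*(b - 1)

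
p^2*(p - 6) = p^3 - 6*p^2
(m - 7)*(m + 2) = m^2 - 5*m - 14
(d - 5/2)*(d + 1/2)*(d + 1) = d^3 - d^2 - 13*d/4 - 5/4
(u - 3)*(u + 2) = u^2 - u - 6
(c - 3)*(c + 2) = c^2 - c - 6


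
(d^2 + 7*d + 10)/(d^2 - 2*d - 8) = (d + 5)/(d - 4)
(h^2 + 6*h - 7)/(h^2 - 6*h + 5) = (h + 7)/(h - 5)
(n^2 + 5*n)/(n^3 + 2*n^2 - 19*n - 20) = n/(n^2 - 3*n - 4)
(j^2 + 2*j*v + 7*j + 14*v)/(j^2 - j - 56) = (j + 2*v)/(j - 8)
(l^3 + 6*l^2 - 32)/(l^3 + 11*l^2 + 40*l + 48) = (l - 2)/(l + 3)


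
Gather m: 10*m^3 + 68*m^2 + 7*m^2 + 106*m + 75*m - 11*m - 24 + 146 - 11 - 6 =10*m^3 + 75*m^2 + 170*m + 105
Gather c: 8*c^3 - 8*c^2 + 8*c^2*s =8*c^3 + c^2*(8*s - 8)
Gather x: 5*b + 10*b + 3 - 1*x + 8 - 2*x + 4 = 15*b - 3*x + 15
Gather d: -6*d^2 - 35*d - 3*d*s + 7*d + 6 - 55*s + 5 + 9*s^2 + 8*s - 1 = -6*d^2 + d*(-3*s - 28) + 9*s^2 - 47*s + 10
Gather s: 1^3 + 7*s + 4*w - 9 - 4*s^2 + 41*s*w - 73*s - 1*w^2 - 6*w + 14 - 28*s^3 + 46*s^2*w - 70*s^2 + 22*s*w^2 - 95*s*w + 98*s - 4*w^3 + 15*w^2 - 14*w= -28*s^3 + s^2*(46*w - 74) + s*(22*w^2 - 54*w + 32) - 4*w^3 + 14*w^2 - 16*w + 6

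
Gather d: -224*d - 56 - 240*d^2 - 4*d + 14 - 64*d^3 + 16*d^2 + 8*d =-64*d^3 - 224*d^2 - 220*d - 42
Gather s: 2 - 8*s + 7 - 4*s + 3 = 12 - 12*s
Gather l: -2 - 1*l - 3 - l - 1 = -2*l - 6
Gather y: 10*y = 10*y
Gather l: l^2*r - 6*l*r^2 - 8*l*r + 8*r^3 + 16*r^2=l^2*r + l*(-6*r^2 - 8*r) + 8*r^3 + 16*r^2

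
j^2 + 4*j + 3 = (j + 1)*(j + 3)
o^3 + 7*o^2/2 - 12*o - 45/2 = (o - 3)*(o + 3/2)*(o + 5)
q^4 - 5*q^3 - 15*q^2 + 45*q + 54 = (q - 6)*(q - 3)*(q + 1)*(q + 3)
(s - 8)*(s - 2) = s^2 - 10*s + 16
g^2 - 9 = (g - 3)*(g + 3)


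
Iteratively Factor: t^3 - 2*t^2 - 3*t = (t + 1)*(t^2 - 3*t) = (t - 3)*(t + 1)*(t)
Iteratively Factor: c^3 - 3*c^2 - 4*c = (c)*(c^2 - 3*c - 4) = c*(c - 4)*(c + 1)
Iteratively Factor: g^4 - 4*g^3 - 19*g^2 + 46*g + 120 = (g - 5)*(g^3 + g^2 - 14*g - 24) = (g - 5)*(g + 3)*(g^2 - 2*g - 8) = (g - 5)*(g - 4)*(g + 3)*(g + 2)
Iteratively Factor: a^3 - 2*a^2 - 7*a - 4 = (a - 4)*(a^2 + 2*a + 1) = (a - 4)*(a + 1)*(a + 1)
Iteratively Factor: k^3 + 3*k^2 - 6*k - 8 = (k + 1)*(k^2 + 2*k - 8) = (k + 1)*(k + 4)*(k - 2)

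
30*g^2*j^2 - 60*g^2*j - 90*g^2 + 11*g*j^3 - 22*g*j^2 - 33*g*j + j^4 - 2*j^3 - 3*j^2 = (5*g + j)*(6*g + j)*(j - 3)*(j + 1)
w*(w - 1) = w^2 - w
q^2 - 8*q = q*(q - 8)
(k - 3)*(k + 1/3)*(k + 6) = k^3 + 10*k^2/3 - 17*k - 6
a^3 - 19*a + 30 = (a - 3)*(a - 2)*(a + 5)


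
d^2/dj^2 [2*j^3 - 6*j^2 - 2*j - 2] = 12*j - 12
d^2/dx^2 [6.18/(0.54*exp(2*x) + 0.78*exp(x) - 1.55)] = (6.18*(1.08*exp(x) + 0.78)*(2.16*exp(x) + 1.56)*exp(x) - (13.3488*exp(x) + 4.8204)*(0.54*exp(2*x) + 0.78*exp(x) - 1.55))*exp(x)/(0.54*exp(2*x) + 0.78*exp(x) - 1.55)^3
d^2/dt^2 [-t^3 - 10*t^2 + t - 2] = -6*t - 20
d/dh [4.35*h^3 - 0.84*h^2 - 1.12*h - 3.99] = 13.05*h^2 - 1.68*h - 1.12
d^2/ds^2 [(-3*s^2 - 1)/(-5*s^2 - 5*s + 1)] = 6*(-25*s^3 + 40*s^2 + 25*s + 11)/(125*s^6 + 375*s^5 + 300*s^4 - 25*s^3 - 60*s^2 + 15*s - 1)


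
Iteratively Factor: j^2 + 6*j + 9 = (j + 3)*(j + 3)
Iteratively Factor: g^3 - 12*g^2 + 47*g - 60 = (g - 3)*(g^2 - 9*g + 20) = (g - 5)*(g - 3)*(g - 4)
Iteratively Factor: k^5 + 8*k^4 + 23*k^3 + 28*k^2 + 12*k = (k + 2)*(k^4 + 6*k^3 + 11*k^2 + 6*k) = (k + 1)*(k + 2)*(k^3 + 5*k^2 + 6*k) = (k + 1)*(k + 2)^2*(k^2 + 3*k) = (k + 1)*(k + 2)^2*(k + 3)*(k)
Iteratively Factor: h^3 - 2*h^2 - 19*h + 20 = (h - 5)*(h^2 + 3*h - 4) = (h - 5)*(h - 1)*(h + 4)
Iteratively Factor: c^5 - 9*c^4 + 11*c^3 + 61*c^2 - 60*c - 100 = (c - 5)*(c^4 - 4*c^3 - 9*c^2 + 16*c + 20) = (c - 5)*(c - 2)*(c^3 - 2*c^2 - 13*c - 10) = (c - 5)*(c - 2)*(c + 1)*(c^2 - 3*c - 10) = (c - 5)*(c - 2)*(c + 1)*(c + 2)*(c - 5)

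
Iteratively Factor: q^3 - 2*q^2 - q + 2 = (q - 1)*(q^2 - q - 2) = (q - 1)*(q + 1)*(q - 2)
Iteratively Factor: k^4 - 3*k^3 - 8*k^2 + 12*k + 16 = (k - 4)*(k^3 + k^2 - 4*k - 4) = (k - 4)*(k + 1)*(k^2 - 4) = (k - 4)*(k + 1)*(k + 2)*(k - 2)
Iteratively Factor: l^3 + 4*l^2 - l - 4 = (l + 1)*(l^2 + 3*l - 4) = (l + 1)*(l + 4)*(l - 1)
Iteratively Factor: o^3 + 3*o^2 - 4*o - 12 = (o + 3)*(o^2 - 4) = (o - 2)*(o + 3)*(o + 2)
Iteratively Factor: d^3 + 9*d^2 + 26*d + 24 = (d + 4)*(d^2 + 5*d + 6) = (d + 2)*(d + 4)*(d + 3)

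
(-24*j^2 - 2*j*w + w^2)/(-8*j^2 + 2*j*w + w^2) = (-6*j + w)/(-2*j + w)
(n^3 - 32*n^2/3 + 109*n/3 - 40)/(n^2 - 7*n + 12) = (3*n^2 - 23*n + 40)/(3*(n - 4))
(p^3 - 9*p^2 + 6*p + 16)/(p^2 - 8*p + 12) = (p^2 - 7*p - 8)/(p - 6)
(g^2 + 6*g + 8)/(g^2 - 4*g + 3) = (g^2 + 6*g + 8)/(g^2 - 4*g + 3)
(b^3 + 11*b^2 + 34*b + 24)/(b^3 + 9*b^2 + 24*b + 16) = (b + 6)/(b + 4)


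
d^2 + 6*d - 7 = (d - 1)*(d + 7)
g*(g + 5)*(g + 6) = g^3 + 11*g^2 + 30*g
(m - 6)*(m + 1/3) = m^2 - 17*m/3 - 2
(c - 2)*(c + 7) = c^2 + 5*c - 14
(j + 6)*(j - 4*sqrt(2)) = j^2 - 4*sqrt(2)*j + 6*j - 24*sqrt(2)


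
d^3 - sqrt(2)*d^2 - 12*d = d*(d - 3*sqrt(2))*(d + 2*sqrt(2))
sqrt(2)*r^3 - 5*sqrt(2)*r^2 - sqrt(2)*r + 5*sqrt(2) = (r - 5)*(r - 1)*(sqrt(2)*r + sqrt(2))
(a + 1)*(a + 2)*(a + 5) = a^3 + 8*a^2 + 17*a + 10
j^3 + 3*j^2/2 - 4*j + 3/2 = (j - 1)*(j - 1/2)*(j + 3)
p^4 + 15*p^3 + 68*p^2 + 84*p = p*(p + 2)*(p + 6)*(p + 7)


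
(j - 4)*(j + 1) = j^2 - 3*j - 4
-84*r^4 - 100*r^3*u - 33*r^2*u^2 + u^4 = (-7*r + u)*(2*r + u)^2*(3*r + u)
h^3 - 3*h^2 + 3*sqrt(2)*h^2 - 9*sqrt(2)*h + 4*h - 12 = (h - 3)*(h + sqrt(2))*(h + 2*sqrt(2))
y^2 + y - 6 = (y - 2)*(y + 3)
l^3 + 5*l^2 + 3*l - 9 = (l - 1)*(l + 3)^2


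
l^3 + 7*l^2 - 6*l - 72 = (l - 3)*(l + 4)*(l + 6)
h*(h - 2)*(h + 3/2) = h^3 - h^2/2 - 3*h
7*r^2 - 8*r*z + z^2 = (-7*r + z)*(-r + z)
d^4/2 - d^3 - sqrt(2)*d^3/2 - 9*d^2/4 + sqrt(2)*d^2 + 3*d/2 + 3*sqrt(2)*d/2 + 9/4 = (d/2 + 1/2)*(d - 3)*(d - 3*sqrt(2)/2)*(d + sqrt(2)/2)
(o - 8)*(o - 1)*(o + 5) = o^3 - 4*o^2 - 37*o + 40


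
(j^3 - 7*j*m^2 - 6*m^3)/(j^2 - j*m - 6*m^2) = j + m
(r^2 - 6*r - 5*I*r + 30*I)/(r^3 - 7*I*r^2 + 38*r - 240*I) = (r - 6)/(r^2 - 2*I*r + 48)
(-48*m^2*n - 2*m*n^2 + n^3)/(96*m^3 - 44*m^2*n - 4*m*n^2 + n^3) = -n/(2*m - n)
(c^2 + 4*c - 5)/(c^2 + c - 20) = (c - 1)/(c - 4)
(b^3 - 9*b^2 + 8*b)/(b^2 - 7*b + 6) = b*(b - 8)/(b - 6)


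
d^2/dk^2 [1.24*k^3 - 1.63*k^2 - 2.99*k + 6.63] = 7.44*k - 3.26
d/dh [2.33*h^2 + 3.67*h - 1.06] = 4.66*h + 3.67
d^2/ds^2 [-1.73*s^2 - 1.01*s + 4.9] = -3.46000000000000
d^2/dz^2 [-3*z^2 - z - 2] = -6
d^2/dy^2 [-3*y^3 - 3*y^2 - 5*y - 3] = -18*y - 6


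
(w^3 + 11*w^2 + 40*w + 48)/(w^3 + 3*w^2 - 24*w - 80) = (w + 3)/(w - 5)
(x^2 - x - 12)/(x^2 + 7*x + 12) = (x - 4)/(x + 4)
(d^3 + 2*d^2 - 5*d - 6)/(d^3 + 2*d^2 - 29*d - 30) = (d^2 + d - 6)/(d^2 + d - 30)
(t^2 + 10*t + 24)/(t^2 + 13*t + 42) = (t + 4)/(t + 7)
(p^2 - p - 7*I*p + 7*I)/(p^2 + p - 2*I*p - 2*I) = (p^2 - p - 7*I*p + 7*I)/(p^2 + p - 2*I*p - 2*I)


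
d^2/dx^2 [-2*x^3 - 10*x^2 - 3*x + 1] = -12*x - 20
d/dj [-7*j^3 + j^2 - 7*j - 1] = -21*j^2 + 2*j - 7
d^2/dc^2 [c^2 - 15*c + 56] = 2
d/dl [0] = 0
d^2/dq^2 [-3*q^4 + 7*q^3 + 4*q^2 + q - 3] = -36*q^2 + 42*q + 8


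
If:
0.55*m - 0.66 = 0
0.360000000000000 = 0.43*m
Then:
No Solution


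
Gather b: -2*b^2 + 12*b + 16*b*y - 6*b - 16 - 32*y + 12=-2*b^2 + b*(16*y + 6) - 32*y - 4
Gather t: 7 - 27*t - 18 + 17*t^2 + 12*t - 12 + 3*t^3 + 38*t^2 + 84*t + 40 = 3*t^3 + 55*t^2 + 69*t + 17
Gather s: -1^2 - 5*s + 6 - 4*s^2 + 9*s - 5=-4*s^2 + 4*s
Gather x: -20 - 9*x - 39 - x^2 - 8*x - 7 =-x^2 - 17*x - 66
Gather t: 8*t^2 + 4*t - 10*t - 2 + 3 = 8*t^2 - 6*t + 1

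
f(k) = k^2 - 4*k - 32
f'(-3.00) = -10.00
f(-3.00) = -11.00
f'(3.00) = 2.00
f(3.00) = -35.00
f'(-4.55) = -13.10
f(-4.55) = 6.90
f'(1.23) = -1.54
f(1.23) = -35.41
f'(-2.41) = -8.82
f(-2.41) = -16.55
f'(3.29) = 2.58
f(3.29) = -34.34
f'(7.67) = 11.34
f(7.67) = -3.85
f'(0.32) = -3.36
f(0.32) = -33.18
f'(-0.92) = -5.84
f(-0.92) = -27.47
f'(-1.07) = -6.14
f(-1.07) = -26.58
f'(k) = 2*k - 4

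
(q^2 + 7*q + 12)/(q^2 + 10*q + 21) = (q + 4)/(q + 7)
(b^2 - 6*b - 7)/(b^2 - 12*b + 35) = (b + 1)/(b - 5)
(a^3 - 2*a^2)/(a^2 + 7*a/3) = 3*a*(a - 2)/(3*a + 7)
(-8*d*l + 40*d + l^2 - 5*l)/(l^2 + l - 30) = (-8*d + l)/(l + 6)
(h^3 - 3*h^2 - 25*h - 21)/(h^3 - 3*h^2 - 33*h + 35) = (h^2 + 4*h + 3)/(h^2 + 4*h - 5)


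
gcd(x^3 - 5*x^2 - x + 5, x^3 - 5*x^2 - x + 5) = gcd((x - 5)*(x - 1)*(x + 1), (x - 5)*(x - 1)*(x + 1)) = x^3 - 5*x^2 - x + 5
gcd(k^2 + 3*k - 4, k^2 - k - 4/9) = 1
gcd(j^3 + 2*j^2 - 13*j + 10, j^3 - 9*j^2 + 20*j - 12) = j^2 - 3*j + 2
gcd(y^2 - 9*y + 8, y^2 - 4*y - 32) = y - 8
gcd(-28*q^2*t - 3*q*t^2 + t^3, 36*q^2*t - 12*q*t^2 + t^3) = t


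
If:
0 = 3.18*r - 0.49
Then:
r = 0.15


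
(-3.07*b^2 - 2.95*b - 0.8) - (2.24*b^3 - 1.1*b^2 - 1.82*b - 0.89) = -2.24*b^3 - 1.97*b^2 - 1.13*b + 0.09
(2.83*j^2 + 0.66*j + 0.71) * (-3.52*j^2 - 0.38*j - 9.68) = -9.9616*j^4 - 3.3986*j^3 - 30.1444*j^2 - 6.6586*j - 6.8728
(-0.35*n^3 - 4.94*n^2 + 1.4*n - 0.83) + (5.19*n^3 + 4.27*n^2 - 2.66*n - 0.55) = 4.84*n^3 - 0.670000000000001*n^2 - 1.26*n - 1.38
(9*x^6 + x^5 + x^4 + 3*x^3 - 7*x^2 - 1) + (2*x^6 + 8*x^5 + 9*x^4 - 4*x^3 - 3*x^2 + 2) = 11*x^6 + 9*x^5 + 10*x^4 - x^3 - 10*x^2 + 1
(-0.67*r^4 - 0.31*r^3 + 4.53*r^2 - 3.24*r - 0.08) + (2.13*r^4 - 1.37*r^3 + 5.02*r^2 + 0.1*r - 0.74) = 1.46*r^4 - 1.68*r^3 + 9.55*r^2 - 3.14*r - 0.82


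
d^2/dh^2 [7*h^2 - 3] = 14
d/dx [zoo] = 0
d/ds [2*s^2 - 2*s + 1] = 4*s - 2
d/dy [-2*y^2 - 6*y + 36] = -4*y - 6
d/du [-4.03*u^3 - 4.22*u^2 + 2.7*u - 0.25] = -12.09*u^2 - 8.44*u + 2.7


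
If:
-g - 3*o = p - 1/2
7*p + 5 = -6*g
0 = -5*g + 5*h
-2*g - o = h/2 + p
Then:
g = 13/67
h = 13/67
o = 53/134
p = -59/67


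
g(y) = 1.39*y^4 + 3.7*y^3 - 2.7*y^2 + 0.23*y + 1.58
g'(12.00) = 11141.51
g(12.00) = 34832.18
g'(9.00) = 4903.97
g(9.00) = 11602.04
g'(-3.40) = -71.62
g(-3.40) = 9.91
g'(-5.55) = -578.40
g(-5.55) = 603.43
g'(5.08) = 988.15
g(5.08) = 1343.83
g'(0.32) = -0.18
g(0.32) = 1.51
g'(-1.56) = 14.56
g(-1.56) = -11.16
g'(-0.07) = 0.66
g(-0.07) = 1.55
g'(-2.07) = 9.65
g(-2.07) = -17.76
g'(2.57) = 154.05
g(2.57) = 107.78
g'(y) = 5.56*y^3 + 11.1*y^2 - 5.4*y + 0.23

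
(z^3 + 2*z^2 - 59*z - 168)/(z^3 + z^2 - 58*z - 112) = (z + 3)/(z + 2)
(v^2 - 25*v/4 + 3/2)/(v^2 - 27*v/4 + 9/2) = (4*v - 1)/(4*v - 3)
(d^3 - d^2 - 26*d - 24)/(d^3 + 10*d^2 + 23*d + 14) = (d^2 - 2*d - 24)/(d^2 + 9*d + 14)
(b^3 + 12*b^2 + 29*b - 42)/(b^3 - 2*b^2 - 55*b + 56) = (b + 6)/(b - 8)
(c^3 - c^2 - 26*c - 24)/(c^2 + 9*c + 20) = (c^2 - 5*c - 6)/(c + 5)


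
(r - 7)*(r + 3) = r^2 - 4*r - 21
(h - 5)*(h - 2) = h^2 - 7*h + 10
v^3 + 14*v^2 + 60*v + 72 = (v + 2)*(v + 6)^2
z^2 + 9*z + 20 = (z + 4)*(z + 5)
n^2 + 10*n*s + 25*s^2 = (n + 5*s)^2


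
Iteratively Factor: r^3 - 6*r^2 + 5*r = (r - 1)*(r^2 - 5*r) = (r - 5)*(r - 1)*(r)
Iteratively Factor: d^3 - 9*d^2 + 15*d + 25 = (d + 1)*(d^2 - 10*d + 25) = (d - 5)*(d + 1)*(d - 5)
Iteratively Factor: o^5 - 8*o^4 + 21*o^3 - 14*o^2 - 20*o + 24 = (o - 2)*(o^4 - 6*o^3 + 9*o^2 + 4*o - 12) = (o - 2)^2*(o^3 - 4*o^2 + o + 6) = (o - 2)^2*(o + 1)*(o^2 - 5*o + 6) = (o - 2)^3*(o + 1)*(o - 3)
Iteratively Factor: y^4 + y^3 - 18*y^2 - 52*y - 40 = (y + 2)*(y^3 - y^2 - 16*y - 20) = (y - 5)*(y + 2)*(y^2 + 4*y + 4) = (y - 5)*(y + 2)^2*(y + 2)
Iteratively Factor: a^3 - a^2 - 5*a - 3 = (a + 1)*(a^2 - 2*a - 3) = (a + 1)^2*(a - 3)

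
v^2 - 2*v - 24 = (v - 6)*(v + 4)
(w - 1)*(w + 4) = w^2 + 3*w - 4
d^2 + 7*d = d*(d + 7)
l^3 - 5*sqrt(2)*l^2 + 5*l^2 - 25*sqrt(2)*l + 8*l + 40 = (l + 5)*(l - 4*sqrt(2))*(l - sqrt(2))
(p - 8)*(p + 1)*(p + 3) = p^3 - 4*p^2 - 29*p - 24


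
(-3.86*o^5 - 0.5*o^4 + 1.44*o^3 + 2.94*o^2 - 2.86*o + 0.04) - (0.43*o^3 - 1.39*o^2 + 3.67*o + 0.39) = -3.86*o^5 - 0.5*o^4 + 1.01*o^3 + 4.33*o^2 - 6.53*o - 0.35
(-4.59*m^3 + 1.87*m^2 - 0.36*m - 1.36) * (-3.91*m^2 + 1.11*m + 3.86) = 17.9469*m^5 - 12.4066*m^4 - 14.2341*m^3 + 12.1362*m^2 - 2.8992*m - 5.2496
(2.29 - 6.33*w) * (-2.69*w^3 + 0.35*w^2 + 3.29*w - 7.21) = 17.0277*w^4 - 8.3756*w^3 - 20.0242*w^2 + 53.1734*w - 16.5109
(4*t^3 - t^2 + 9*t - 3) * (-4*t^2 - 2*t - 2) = -16*t^5 - 4*t^4 - 42*t^3 - 4*t^2 - 12*t + 6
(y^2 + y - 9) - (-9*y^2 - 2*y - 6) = 10*y^2 + 3*y - 3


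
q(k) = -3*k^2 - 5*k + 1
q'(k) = -6*k - 5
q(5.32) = -110.51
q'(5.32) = -36.92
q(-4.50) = -37.25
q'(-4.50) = 22.00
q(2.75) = -35.44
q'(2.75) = -21.50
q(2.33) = -26.94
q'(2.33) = -18.98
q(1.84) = -18.36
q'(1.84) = -16.04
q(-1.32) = 2.37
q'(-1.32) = 2.92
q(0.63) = -3.34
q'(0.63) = -8.78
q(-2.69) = -7.26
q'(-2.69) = 11.14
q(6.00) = -137.00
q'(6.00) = -41.00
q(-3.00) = -11.00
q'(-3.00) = 13.00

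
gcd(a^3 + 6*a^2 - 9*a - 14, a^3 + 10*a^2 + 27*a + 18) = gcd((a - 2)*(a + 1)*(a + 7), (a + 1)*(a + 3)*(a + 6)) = a + 1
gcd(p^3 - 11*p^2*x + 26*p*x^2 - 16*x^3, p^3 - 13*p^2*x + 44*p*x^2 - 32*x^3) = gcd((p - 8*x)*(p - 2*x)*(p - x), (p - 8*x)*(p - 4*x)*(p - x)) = p^2 - 9*p*x + 8*x^2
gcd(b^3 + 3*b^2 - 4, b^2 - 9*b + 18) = 1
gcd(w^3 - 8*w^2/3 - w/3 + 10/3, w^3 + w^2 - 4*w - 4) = w^2 - w - 2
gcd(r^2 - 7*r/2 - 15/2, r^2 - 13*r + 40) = r - 5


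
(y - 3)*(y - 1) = y^2 - 4*y + 3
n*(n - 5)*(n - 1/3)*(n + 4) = n^4 - 4*n^3/3 - 59*n^2/3 + 20*n/3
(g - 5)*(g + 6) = g^2 + g - 30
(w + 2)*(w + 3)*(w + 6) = w^3 + 11*w^2 + 36*w + 36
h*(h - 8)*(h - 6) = h^3 - 14*h^2 + 48*h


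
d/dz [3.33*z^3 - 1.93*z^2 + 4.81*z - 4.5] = 9.99*z^2 - 3.86*z + 4.81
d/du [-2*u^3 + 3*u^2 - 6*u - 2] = -6*u^2 + 6*u - 6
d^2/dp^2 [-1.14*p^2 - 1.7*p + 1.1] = -2.28000000000000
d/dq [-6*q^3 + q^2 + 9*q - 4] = -18*q^2 + 2*q + 9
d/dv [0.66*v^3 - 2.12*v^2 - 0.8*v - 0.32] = 1.98*v^2 - 4.24*v - 0.8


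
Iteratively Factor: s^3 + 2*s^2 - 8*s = (s + 4)*(s^2 - 2*s) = s*(s + 4)*(s - 2)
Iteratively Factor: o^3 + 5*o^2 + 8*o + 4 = (o + 1)*(o^2 + 4*o + 4) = (o + 1)*(o + 2)*(o + 2)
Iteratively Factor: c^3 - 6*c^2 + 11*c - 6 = (c - 1)*(c^2 - 5*c + 6) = (c - 3)*(c - 1)*(c - 2)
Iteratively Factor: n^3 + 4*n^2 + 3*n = (n + 3)*(n^2 + n) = n*(n + 3)*(n + 1)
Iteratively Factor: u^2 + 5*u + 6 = (u + 3)*(u + 2)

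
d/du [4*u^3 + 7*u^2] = 2*u*(6*u + 7)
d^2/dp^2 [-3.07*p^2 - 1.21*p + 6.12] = -6.14000000000000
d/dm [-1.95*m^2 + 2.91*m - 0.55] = 2.91 - 3.9*m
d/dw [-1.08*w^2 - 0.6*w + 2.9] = -2.16*w - 0.6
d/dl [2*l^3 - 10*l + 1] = 6*l^2 - 10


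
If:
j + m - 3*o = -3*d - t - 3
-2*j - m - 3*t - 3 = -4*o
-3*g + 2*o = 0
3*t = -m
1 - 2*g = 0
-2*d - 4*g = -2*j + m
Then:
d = 7/20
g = 1/2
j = 0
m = -27/10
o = 3/4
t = 9/10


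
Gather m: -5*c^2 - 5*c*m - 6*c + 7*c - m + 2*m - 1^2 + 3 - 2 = -5*c^2 + c + m*(1 - 5*c)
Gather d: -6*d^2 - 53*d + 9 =-6*d^2 - 53*d + 9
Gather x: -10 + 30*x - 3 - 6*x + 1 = 24*x - 12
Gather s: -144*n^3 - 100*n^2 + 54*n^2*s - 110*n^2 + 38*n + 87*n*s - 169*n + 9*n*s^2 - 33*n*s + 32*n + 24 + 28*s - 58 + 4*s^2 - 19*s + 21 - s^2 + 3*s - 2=-144*n^3 - 210*n^2 - 99*n + s^2*(9*n + 3) + s*(54*n^2 + 54*n + 12) - 15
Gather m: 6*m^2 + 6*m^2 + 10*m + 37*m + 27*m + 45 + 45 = 12*m^2 + 74*m + 90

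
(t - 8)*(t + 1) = t^2 - 7*t - 8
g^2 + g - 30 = (g - 5)*(g + 6)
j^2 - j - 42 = (j - 7)*(j + 6)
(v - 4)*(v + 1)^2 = v^3 - 2*v^2 - 7*v - 4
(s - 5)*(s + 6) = s^2 + s - 30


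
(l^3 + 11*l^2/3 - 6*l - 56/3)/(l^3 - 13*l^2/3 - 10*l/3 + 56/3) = (l + 4)/(l - 4)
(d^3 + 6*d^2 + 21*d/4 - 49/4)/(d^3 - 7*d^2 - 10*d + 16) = (d^2 + 7*d + 49/4)/(d^2 - 6*d - 16)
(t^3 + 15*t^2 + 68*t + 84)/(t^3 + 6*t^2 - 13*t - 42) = (t + 6)/(t - 3)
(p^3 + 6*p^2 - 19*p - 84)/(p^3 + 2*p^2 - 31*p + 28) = (p + 3)/(p - 1)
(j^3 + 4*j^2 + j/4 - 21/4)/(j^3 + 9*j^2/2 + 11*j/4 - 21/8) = 2*(j - 1)/(2*j - 1)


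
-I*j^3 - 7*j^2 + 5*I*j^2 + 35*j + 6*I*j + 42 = (j - 6)*(j - 7*I)*(-I*j - I)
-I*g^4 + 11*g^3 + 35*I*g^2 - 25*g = g*(g + 5*I)^2*(-I*g + 1)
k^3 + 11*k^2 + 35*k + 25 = (k + 1)*(k + 5)^2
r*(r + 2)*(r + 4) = r^3 + 6*r^2 + 8*r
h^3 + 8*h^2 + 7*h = h*(h + 1)*(h + 7)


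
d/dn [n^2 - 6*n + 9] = 2*n - 6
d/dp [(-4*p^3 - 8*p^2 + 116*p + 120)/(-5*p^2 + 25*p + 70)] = 4*(p^4 - 10*p^3 - 23*p^2 + 4*p + 256)/(5*(p^4 - 10*p^3 - 3*p^2 + 140*p + 196))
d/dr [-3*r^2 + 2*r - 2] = 2 - 6*r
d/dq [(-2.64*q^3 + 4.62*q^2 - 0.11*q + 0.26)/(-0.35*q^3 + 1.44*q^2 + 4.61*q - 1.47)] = (-2.1846*q^4 - 24.4178*q^3 + 33.372*q^2 - 14.3316*q - 1.0369)/(0.1225*q^6 - 1.008*q^5 - 1.1534*q^4 + 14.3058*q^3 + 17.0185*q^2 - 13.5534*q + 2.1609)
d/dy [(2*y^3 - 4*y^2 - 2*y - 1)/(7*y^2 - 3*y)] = (14*y^4 - 12*y^3 + 26*y^2 + 14*y - 3)/(y^2*(49*y^2 - 42*y + 9))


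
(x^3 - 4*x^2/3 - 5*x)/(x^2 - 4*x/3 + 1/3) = x*(3*x^2 - 4*x - 15)/(3*x^2 - 4*x + 1)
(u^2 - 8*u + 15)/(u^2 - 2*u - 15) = (u - 3)/(u + 3)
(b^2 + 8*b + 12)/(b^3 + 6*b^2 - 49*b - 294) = (b + 2)/(b^2 - 49)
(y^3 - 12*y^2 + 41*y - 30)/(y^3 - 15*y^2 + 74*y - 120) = (y - 1)/(y - 4)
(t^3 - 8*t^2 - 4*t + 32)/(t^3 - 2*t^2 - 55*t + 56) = (t^2 - 4)/(t^2 + 6*t - 7)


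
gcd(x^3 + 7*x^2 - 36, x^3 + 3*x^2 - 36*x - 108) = x^2 + 9*x + 18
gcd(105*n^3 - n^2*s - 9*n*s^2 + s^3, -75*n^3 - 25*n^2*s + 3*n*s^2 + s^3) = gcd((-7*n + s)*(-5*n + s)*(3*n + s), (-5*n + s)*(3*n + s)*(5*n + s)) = -15*n^2 - 2*n*s + s^2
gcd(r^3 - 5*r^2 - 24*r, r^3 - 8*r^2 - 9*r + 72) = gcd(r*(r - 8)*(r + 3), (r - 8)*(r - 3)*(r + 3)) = r^2 - 5*r - 24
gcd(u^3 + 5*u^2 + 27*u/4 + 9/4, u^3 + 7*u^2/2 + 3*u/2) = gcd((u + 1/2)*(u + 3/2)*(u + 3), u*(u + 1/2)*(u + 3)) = u^2 + 7*u/2 + 3/2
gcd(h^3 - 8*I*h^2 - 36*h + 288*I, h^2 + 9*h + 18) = h + 6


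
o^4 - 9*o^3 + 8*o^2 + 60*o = o*(o - 6)*(o - 5)*(o + 2)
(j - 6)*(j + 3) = j^2 - 3*j - 18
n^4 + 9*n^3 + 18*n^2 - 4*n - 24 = (n - 1)*(n + 2)^2*(n + 6)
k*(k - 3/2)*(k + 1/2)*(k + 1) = k^4 - 7*k^2/4 - 3*k/4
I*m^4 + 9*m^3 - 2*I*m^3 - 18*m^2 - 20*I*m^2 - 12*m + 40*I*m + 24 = (m - 2)*(m - 6*I)*(m - 2*I)*(I*m + 1)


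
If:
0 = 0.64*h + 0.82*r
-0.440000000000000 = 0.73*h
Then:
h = -0.60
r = 0.47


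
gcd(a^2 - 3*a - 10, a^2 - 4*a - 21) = 1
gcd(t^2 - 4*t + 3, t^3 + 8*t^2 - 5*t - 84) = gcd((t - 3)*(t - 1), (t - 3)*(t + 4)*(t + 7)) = t - 3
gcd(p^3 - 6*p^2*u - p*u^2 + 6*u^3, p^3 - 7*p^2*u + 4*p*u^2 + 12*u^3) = p^2 - 5*p*u - 6*u^2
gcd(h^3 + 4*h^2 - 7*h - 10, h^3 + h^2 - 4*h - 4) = h^2 - h - 2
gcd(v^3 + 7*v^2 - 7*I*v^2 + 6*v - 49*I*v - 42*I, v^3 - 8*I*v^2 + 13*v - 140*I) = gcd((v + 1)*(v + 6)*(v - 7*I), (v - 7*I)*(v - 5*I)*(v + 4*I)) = v - 7*I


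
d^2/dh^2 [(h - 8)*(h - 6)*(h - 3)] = 6*h - 34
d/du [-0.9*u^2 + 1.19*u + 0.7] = 1.19 - 1.8*u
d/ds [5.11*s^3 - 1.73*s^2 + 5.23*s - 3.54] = 15.33*s^2 - 3.46*s + 5.23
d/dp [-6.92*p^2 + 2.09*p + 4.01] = 2.09 - 13.84*p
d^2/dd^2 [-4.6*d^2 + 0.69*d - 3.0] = -9.20000000000000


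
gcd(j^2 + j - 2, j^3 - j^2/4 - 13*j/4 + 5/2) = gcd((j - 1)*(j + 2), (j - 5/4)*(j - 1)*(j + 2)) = j^2 + j - 2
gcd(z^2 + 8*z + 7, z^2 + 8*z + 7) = z^2 + 8*z + 7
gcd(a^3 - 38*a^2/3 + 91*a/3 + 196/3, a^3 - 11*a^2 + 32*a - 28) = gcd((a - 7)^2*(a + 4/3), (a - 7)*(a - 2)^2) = a - 7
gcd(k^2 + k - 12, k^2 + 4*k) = k + 4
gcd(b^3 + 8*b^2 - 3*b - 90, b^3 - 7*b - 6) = b - 3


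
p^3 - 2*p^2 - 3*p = p*(p - 3)*(p + 1)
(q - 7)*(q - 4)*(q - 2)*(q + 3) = q^4 - 10*q^3 + 11*q^2 + 94*q - 168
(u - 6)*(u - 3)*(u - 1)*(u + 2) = u^4 - 8*u^3 + 7*u^2 + 36*u - 36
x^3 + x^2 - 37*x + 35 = (x - 5)*(x - 1)*(x + 7)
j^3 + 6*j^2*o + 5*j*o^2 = j*(j + o)*(j + 5*o)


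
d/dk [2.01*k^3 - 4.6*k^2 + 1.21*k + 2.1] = 6.03*k^2 - 9.2*k + 1.21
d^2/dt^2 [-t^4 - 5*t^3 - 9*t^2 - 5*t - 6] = -12*t^2 - 30*t - 18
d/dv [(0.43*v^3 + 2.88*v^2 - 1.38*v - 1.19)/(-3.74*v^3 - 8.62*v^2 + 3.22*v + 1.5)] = (7.0646*v^4 - 7.55319999999999*v^3 - 14.0388*v^2 - 11.8756*v + 1.7618)/(13.9876*v^6 + 64.4776*v^5 + 50.2188*v^4 - 66.7328*v^3 - 15.4916*v^2 + 9.66*v + 2.25)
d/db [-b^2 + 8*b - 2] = 8 - 2*b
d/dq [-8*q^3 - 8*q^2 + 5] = 8*q*(-3*q - 2)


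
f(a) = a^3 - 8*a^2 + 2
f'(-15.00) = 915.00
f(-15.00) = -5173.00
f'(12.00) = 240.00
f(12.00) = 578.00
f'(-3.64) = 97.99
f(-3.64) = -152.23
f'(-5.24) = 166.21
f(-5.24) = -361.54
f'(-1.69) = 35.61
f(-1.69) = -25.68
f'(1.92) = -19.66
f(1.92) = -20.41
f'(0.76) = -10.43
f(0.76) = -2.18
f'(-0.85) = 15.77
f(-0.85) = -4.39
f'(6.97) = 34.22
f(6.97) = -48.04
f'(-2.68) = 64.43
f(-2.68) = -74.71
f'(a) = 3*a^2 - 16*a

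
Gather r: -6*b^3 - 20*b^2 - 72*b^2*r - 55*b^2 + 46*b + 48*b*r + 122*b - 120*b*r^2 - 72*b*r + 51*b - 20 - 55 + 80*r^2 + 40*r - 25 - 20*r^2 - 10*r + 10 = -6*b^3 - 75*b^2 + 219*b + r^2*(60 - 120*b) + r*(-72*b^2 - 24*b + 30) - 90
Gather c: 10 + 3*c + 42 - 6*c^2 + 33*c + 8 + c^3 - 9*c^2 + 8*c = c^3 - 15*c^2 + 44*c + 60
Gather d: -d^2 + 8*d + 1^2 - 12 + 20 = -d^2 + 8*d + 9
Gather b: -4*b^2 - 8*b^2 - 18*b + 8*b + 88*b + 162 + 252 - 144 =-12*b^2 + 78*b + 270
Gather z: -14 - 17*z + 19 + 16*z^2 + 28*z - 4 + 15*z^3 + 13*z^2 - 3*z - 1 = 15*z^3 + 29*z^2 + 8*z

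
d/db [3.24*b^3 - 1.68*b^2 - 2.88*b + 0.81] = 9.72*b^2 - 3.36*b - 2.88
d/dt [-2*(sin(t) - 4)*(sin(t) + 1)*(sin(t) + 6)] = 2*(-3*sin(t)^2 - 6*sin(t) + 22)*cos(t)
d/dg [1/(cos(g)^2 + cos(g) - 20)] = (2*cos(g) + 1)*sin(g)/(cos(g)^2 + cos(g) - 20)^2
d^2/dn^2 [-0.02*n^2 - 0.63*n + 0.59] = -0.0400000000000000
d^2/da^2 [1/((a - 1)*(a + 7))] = 2*((a - 1)^2 + (a - 1)*(a + 7) + (a + 7)^2)/((a - 1)^3*(a + 7)^3)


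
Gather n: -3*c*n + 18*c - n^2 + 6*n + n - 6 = 18*c - n^2 + n*(7 - 3*c) - 6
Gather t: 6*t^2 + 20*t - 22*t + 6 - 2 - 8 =6*t^2 - 2*t - 4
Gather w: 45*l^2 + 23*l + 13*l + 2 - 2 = 45*l^2 + 36*l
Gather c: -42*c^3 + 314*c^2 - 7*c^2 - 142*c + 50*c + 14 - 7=-42*c^3 + 307*c^2 - 92*c + 7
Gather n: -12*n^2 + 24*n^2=12*n^2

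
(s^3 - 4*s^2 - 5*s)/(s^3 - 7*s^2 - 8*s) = (s - 5)/(s - 8)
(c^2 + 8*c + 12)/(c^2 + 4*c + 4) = (c + 6)/(c + 2)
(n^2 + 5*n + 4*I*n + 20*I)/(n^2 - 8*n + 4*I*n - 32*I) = (n + 5)/(n - 8)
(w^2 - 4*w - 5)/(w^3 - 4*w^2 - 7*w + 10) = (w + 1)/(w^2 + w - 2)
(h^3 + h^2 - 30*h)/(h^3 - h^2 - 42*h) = (h - 5)/(h - 7)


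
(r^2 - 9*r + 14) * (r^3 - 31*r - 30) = r^5 - 9*r^4 - 17*r^3 + 249*r^2 - 164*r - 420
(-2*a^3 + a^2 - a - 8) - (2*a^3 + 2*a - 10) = -4*a^3 + a^2 - 3*a + 2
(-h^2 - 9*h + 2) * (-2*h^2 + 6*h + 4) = 2*h^4 + 12*h^3 - 62*h^2 - 24*h + 8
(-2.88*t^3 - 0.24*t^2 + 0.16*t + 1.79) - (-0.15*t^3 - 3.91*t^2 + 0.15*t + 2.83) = -2.73*t^3 + 3.67*t^2 + 0.01*t - 1.04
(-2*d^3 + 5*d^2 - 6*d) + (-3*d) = -2*d^3 + 5*d^2 - 9*d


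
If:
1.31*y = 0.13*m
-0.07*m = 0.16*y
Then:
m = 0.00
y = 0.00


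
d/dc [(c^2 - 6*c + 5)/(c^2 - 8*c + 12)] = 2*(-c^2 + 7*c - 16)/(c^4 - 16*c^3 + 88*c^2 - 192*c + 144)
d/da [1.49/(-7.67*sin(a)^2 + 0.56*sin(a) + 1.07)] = (22.8566*sin(a) - 0.8344)*cos(a)/(-7.67*sin(a)^2 + 0.56*sin(a) + 1.07)^2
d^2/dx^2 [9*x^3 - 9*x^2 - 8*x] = 54*x - 18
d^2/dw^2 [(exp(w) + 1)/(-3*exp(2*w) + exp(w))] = (-9*exp(3*w) - 39*exp(2*w) + 9*exp(w) - 1)*exp(-w)/(27*exp(3*w) - 27*exp(2*w) + 9*exp(w) - 1)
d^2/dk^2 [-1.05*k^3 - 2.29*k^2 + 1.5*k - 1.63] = -6.3*k - 4.58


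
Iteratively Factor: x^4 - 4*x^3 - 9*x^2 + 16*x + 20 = (x + 2)*(x^3 - 6*x^2 + 3*x + 10) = (x - 5)*(x + 2)*(x^2 - x - 2) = (x - 5)*(x + 1)*(x + 2)*(x - 2)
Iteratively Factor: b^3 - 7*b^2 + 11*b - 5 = (b - 1)*(b^2 - 6*b + 5) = (b - 5)*(b - 1)*(b - 1)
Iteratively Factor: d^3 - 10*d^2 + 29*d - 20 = (d - 4)*(d^2 - 6*d + 5) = (d - 5)*(d - 4)*(d - 1)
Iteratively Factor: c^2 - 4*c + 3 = (c - 3)*(c - 1)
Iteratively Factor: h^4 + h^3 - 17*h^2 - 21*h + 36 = (h - 4)*(h^3 + 5*h^2 + 3*h - 9) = (h - 4)*(h + 3)*(h^2 + 2*h - 3) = (h - 4)*(h + 3)^2*(h - 1)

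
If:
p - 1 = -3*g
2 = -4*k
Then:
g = 1/3 - p/3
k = -1/2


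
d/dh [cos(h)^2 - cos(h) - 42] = sin(h) - sin(2*h)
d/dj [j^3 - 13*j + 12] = 3*j^2 - 13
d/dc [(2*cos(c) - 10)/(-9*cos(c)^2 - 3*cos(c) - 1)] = 2*(-9*cos(c)^2 + 90*cos(c) + 16)*sin(c)/(-9*sin(c)^2 + 3*cos(c) + 10)^2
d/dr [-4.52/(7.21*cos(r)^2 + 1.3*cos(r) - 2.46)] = -(65.1784*cos(r) + 5.876)*sin(r)/(7.21*cos(r)^2 + 1.3*cos(r) - 2.46)^2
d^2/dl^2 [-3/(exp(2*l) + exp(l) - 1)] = 3*(-2*(2*exp(l) + 1)^2*exp(l) + (4*exp(l) + 1)*(exp(2*l) + exp(l) - 1))*exp(l)/(exp(2*l) + exp(l) - 1)^3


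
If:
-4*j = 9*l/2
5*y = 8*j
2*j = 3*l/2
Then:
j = 0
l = 0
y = 0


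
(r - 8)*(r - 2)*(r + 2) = r^3 - 8*r^2 - 4*r + 32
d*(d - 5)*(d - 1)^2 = d^4 - 7*d^3 + 11*d^2 - 5*d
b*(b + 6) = b^2 + 6*b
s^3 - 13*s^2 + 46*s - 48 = (s - 8)*(s - 3)*(s - 2)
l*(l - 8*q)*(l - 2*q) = l^3 - 10*l^2*q + 16*l*q^2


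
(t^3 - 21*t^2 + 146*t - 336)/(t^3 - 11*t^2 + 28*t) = (t^2 - 14*t + 48)/(t*(t - 4))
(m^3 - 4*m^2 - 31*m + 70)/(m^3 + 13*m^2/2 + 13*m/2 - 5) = 2*(m^2 - 9*m + 14)/(2*m^2 + 3*m - 2)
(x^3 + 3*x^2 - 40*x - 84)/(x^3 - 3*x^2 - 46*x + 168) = (x + 2)/(x - 4)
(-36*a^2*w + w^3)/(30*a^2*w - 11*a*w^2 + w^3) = (6*a + w)/(-5*a + w)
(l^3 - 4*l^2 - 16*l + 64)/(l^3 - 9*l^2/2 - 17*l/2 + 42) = 2*(l^2 - 16)/(2*l^2 - l - 21)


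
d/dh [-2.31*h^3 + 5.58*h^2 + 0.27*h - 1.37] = -6.93*h^2 + 11.16*h + 0.27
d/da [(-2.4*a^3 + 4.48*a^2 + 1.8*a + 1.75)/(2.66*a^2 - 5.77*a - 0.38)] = (-6.384*a^4 + 27.696*a^3 - 27.9016*a^2 - 12.7148*a + 9.4135)/(7.0756*a^4 - 30.6964*a^3 + 31.2713*a^2 + 4.3852*a + 0.1444)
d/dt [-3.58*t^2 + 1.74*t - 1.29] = 1.74 - 7.16*t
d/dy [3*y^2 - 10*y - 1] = 6*y - 10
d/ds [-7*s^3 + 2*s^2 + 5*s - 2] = -21*s^2 + 4*s + 5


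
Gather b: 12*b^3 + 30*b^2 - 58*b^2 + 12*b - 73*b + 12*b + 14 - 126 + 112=12*b^3 - 28*b^2 - 49*b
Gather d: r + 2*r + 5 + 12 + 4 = 3*r + 21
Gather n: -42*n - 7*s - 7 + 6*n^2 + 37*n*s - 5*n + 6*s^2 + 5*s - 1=6*n^2 + n*(37*s - 47) + 6*s^2 - 2*s - 8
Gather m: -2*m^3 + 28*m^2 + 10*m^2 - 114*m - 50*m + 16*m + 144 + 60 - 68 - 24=-2*m^3 + 38*m^2 - 148*m + 112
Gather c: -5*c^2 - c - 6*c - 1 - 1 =-5*c^2 - 7*c - 2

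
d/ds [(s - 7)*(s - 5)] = 2*s - 12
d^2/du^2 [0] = 0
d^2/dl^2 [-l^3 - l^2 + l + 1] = -6*l - 2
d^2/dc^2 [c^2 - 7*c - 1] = 2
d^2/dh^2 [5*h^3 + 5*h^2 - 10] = 30*h + 10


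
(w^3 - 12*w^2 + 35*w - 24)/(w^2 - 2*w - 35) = (-w^3 + 12*w^2 - 35*w + 24)/(-w^2 + 2*w + 35)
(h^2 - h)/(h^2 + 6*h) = (h - 1)/(h + 6)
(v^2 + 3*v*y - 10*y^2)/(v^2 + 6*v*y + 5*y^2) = (v - 2*y)/(v + y)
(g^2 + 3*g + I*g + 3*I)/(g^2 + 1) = (g + 3)/(g - I)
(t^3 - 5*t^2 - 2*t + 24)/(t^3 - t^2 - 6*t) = (t - 4)/t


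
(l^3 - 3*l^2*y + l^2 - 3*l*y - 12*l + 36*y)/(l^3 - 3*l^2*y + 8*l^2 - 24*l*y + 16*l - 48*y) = (l - 3)/(l + 4)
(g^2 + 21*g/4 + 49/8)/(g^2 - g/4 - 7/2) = (g + 7/2)/(g - 2)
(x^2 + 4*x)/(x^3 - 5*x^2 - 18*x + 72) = x/(x^2 - 9*x + 18)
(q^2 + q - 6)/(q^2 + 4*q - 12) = (q + 3)/(q + 6)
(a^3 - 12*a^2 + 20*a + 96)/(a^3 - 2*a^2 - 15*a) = (-a^3 + 12*a^2 - 20*a - 96)/(a*(-a^2 + 2*a + 15))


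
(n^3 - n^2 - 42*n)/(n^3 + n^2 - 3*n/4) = 4*(n^2 - n - 42)/(4*n^2 + 4*n - 3)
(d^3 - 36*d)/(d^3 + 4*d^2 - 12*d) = (d - 6)/(d - 2)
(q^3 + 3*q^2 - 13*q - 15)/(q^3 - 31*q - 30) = (q - 3)/(q - 6)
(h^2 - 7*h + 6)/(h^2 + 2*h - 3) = (h - 6)/(h + 3)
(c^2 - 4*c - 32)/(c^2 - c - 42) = (-c^2 + 4*c + 32)/(-c^2 + c + 42)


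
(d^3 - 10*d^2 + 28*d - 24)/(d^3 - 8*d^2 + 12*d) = (d - 2)/d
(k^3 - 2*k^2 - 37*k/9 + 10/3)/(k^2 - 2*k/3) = k - 4/3 - 5/k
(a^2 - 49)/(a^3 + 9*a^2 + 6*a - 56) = (a - 7)/(a^2 + 2*a - 8)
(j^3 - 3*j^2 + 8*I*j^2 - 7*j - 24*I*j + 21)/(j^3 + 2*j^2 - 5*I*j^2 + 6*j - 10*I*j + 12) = (j^2 + j*(-3 + 7*I) - 21*I)/(j^2 + j*(2 - 6*I) - 12*I)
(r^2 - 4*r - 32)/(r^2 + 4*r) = (r - 8)/r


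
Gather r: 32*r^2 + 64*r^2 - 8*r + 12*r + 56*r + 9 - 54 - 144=96*r^2 + 60*r - 189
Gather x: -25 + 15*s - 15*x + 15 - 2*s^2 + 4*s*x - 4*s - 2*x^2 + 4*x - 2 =-2*s^2 + 11*s - 2*x^2 + x*(4*s - 11) - 12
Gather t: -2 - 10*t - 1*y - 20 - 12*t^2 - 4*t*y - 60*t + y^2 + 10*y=-12*t^2 + t*(-4*y - 70) + y^2 + 9*y - 22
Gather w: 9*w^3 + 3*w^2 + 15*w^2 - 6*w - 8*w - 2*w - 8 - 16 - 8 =9*w^3 + 18*w^2 - 16*w - 32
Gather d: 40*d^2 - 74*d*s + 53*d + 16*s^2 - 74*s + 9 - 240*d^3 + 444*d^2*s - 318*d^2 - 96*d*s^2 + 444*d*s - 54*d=-240*d^3 + d^2*(444*s - 278) + d*(-96*s^2 + 370*s - 1) + 16*s^2 - 74*s + 9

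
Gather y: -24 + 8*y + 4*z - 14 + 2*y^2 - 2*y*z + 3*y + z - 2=2*y^2 + y*(11 - 2*z) + 5*z - 40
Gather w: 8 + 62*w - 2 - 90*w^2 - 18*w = -90*w^2 + 44*w + 6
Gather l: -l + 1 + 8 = 9 - l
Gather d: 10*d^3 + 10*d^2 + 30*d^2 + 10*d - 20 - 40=10*d^3 + 40*d^2 + 10*d - 60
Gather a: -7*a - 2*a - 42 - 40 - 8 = -9*a - 90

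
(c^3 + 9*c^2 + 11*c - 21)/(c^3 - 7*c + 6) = (c + 7)/(c - 2)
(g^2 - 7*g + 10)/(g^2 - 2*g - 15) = (g - 2)/(g + 3)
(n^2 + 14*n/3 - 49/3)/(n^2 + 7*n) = (n - 7/3)/n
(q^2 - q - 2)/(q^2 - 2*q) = (q + 1)/q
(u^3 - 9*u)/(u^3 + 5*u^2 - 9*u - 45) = u/(u + 5)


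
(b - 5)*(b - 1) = b^2 - 6*b + 5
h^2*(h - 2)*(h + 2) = h^4 - 4*h^2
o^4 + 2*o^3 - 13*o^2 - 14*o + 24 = (o - 3)*(o - 1)*(o + 2)*(o + 4)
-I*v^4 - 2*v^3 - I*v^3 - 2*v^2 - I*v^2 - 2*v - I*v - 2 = (v - 2*I)*(v - I)*(v + I)*(-I*v - I)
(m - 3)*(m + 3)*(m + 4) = m^3 + 4*m^2 - 9*m - 36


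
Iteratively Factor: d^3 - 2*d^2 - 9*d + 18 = (d + 3)*(d^2 - 5*d + 6) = (d - 2)*(d + 3)*(d - 3)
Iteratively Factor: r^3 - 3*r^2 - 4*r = (r)*(r^2 - 3*r - 4) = r*(r - 4)*(r + 1)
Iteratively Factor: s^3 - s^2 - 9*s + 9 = (s - 1)*(s^2 - 9) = (s - 1)*(s + 3)*(s - 3)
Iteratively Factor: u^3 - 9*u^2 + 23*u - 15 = (u - 5)*(u^2 - 4*u + 3) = (u - 5)*(u - 3)*(u - 1)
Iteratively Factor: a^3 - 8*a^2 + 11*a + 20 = (a - 4)*(a^2 - 4*a - 5) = (a - 4)*(a + 1)*(a - 5)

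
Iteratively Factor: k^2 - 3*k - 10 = (k + 2)*(k - 5)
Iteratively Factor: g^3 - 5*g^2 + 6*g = (g)*(g^2 - 5*g + 6) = g*(g - 2)*(g - 3)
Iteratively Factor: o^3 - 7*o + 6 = (o - 2)*(o^2 + 2*o - 3) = (o - 2)*(o + 3)*(o - 1)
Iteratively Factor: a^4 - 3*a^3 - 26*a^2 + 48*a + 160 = (a + 2)*(a^3 - 5*a^2 - 16*a + 80) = (a + 2)*(a + 4)*(a^2 - 9*a + 20) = (a - 4)*(a + 2)*(a + 4)*(a - 5)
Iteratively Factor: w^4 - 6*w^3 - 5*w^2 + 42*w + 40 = (w + 1)*(w^3 - 7*w^2 + 2*w + 40) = (w + 1)*(w + 2)*(w^2 - 9*w + 20) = (w - 5)*(w + 1)*(w + 2)*(w - 4)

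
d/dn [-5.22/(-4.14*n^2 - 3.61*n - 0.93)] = (-43.2216*n - 18.8442)/(4.14*n^2 + 3.61*n + 0.93)^2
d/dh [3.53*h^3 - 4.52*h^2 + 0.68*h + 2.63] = 10.59*h^2 - 9.04*h + 0.68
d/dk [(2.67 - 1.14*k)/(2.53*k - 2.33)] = (9.550437 - 10.370217*k)/(2.53*k - 2.33)^3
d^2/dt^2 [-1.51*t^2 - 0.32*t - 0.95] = -3.02000000000000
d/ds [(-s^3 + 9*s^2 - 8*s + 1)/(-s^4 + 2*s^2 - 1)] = (-s^4 + 18*s^3 - 27*s^2 + 22*s - 8)/(s^6 - 3*s^4 + 3*s^2 - 1)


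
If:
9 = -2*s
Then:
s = -9/2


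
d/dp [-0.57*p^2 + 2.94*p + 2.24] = 2.94 - 1.14*p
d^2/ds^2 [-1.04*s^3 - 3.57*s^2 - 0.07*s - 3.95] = -6.24*s - 7.14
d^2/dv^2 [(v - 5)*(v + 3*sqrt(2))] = 2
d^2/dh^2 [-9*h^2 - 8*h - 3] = -18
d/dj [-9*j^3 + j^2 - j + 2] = -27*j^2 + 2*j - 1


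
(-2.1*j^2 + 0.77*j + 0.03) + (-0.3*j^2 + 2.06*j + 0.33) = -2.4*j^2 + 2.83*j + 0.36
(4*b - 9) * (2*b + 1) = 8*b^2 - 14*b - 9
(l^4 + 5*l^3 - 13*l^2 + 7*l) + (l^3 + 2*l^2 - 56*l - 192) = l^4 + 6*l^3 - 11*l^2 - 49*l - 192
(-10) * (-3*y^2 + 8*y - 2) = 30*y^2 - 80*y + 20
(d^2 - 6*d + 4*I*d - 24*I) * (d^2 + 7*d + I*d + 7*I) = d^4 + d^3 + 5*I*d^3 - 46*d^2 + 5*I*d^2 - 4*d - 210*I*d + 168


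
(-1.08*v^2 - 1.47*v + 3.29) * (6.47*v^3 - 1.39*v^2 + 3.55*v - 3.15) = -6.9876*v^5 - 8.0097*v^4 + 19.4956*v^3 - 6.3896*v^2 + 16.31*v - 10.3635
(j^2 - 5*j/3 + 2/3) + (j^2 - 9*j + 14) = 2*j^2 - 32*j/3 + 44/3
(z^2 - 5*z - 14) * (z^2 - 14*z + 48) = z^4 - 19*z^3 + 104*z^2 - 44*z - 672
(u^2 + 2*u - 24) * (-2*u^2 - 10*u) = -2*u^4 - 14*u^3 + 28*u^2 + 240*u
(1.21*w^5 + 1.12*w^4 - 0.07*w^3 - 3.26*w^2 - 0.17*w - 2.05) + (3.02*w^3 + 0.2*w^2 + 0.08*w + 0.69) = 1.21*w^5 + 1.12*w^4 + 2.95*w^3 - 3.06*w^2 - 0.09*w - 1.36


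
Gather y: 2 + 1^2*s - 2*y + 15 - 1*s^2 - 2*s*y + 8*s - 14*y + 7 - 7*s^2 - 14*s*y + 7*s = -8*s^2 + 16*s + y*(-16*s - 16) + 24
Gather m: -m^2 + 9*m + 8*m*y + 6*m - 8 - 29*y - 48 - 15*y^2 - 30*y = -m^2 + m*(8*y + 15) - 15*y^2 - 59*y - 56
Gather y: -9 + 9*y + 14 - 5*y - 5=4*y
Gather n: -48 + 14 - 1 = -35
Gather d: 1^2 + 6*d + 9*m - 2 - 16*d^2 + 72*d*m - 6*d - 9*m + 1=-16*d^2 + 72*d*m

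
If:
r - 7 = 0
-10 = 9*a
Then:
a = -10/9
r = 7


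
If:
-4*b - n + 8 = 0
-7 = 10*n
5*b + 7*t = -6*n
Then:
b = 87/40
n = -7/10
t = -267/280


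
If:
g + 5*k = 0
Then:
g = -5*k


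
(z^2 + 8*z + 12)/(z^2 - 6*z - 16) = (z + 6)/(z - 8)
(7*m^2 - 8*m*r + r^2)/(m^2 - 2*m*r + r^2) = (-7*m + r)/(-m + r)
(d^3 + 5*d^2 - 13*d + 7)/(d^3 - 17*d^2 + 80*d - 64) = (d^2 + 6*d - 7)/(d^2 - 16*d + 64)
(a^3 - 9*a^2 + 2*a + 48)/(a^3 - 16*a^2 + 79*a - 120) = (a + 2)/(a - 5)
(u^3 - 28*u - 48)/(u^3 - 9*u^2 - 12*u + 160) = (u^2 - 4*u - 12)/(u^2 - 13*u + 40)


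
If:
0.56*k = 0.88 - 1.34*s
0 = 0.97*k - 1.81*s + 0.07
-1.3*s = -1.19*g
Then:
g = 0.42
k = 0.65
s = 0.39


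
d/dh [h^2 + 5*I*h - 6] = 2*h + 5*I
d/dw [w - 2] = 1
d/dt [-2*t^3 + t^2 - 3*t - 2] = -6*t^2 + 2*t - 3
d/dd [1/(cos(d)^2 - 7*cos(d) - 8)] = (2*cos(d) - 7)*sin(d)/(sin(d)^2 + 7*cos(d) + 7)^2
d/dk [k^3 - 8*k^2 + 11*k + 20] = 3*k^2 - 16*k + 11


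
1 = 1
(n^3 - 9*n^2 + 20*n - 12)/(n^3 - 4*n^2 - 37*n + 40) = (n^2 - 8*n + 12)/(n^2 - 3*n - 40)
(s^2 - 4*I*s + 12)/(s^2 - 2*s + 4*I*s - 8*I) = (s^2 - 4*I*s + 12)/(s^2 + s*(-2 + 4*I) - 8*I)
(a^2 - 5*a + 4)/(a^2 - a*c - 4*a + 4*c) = (a - 1)/(a - c)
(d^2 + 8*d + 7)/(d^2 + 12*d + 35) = (d + 1)/(d + 5)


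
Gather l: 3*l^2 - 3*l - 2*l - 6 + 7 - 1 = 3*l^2 - 5*l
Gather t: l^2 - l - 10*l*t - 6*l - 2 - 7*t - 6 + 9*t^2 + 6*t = l^2 - 7*l + 9*t^2 + t*(-10*l - 1) - 8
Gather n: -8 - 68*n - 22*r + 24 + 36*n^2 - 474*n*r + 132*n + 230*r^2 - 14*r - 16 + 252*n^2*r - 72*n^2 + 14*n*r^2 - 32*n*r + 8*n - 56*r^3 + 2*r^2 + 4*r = n^2*(252*r - 36) + n*(14*r^2 - 506*r + 72) - 56*r^3 + 232*r^2 - 32*r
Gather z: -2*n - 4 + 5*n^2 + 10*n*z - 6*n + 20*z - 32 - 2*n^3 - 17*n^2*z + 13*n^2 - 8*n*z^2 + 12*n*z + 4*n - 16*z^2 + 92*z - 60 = -2*n^3 + 18*n^2 - 4*n + z^2*(-8*n - 16) + z*(-17*n^2 + 22*n + 112) - 96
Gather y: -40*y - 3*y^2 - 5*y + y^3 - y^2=y^3 - 4*y^2 - 45*y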